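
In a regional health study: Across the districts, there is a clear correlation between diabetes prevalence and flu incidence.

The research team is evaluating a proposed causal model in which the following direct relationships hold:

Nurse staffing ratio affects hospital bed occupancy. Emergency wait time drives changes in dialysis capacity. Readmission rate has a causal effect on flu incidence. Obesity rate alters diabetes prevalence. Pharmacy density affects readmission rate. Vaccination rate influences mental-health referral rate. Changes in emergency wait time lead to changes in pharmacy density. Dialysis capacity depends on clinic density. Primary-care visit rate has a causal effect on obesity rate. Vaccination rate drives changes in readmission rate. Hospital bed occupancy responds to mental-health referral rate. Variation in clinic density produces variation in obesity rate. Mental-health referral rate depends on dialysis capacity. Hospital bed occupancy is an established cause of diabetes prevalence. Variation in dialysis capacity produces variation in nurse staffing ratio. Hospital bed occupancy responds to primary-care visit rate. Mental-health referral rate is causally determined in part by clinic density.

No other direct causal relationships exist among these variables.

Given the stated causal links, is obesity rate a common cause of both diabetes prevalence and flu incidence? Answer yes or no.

Obesity rate has no stated causal path to flu incidence. A confounder must cause both variables, so obesity rate does not qualify.

no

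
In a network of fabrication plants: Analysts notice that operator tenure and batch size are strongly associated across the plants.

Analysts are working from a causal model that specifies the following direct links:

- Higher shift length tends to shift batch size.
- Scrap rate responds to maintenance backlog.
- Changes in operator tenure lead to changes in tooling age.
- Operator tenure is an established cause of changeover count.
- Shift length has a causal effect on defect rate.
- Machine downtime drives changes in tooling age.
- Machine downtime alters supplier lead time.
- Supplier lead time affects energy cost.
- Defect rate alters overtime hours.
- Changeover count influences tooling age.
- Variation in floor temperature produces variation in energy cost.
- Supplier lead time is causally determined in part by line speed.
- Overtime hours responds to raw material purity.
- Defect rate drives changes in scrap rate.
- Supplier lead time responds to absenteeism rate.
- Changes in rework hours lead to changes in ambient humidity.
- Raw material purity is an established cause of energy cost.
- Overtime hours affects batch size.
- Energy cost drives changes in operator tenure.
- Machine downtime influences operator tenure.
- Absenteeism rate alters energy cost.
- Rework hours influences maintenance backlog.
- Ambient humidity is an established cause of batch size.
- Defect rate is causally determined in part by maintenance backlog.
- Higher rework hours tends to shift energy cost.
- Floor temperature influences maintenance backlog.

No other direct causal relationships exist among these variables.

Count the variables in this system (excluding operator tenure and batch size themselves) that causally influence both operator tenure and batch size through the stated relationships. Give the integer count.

The common causes are: floor temperature (to operator tenure via floor temperature → energy cost → operator tenure; to batch size via floor temperature → maintenance backlog → defect rate → overtime hours → batch size); raw material purity (to operator tenure via raw material purity → energy cost → operator tenure; to batch size via raw material purity → overtime hours → batch size); rework hours (to operator tenure via rework hours → energy cost → operator tenure; to batch size via rework hours → ambient humidity → batch size).
Every other variable lacks a causal path to at least one of operator tenure and batch size.

3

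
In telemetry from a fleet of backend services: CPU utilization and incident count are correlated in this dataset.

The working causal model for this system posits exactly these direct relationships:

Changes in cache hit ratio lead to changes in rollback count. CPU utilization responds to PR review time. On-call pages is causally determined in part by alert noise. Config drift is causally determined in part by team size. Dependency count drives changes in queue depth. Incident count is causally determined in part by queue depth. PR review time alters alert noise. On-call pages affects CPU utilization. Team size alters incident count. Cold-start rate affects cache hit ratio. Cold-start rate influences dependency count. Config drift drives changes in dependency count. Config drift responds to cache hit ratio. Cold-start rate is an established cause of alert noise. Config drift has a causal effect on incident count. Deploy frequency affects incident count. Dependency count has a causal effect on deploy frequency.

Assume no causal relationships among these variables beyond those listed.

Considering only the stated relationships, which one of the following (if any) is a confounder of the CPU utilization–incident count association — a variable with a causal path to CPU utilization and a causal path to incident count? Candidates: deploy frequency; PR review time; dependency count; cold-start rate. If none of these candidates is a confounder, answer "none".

cold-start rate

Cold-start rate causes CPU utilization (cold-start rate → alert noise → on-call pages → CPU utilization) and also causes incident count (cold-start rate → cache hit ratio → config drift → incident count); it is a common cause of both.
Each of the other candidates lacks a causal path to at least one of CPU utilization and incident count, so they do not confound the relationship.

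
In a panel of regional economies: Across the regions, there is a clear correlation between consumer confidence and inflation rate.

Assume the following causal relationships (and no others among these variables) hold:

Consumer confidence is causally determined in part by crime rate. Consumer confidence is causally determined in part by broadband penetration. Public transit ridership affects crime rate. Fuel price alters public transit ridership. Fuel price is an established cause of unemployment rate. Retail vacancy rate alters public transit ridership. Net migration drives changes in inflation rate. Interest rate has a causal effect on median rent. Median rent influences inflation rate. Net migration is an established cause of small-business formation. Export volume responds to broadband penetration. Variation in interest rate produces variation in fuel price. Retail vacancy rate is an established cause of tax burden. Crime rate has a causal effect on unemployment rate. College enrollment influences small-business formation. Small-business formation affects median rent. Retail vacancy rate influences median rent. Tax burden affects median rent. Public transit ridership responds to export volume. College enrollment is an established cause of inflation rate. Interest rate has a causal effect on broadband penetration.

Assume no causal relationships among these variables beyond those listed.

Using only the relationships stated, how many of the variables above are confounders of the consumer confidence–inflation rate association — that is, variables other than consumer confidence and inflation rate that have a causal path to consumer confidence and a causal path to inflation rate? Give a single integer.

2

The common causes are: interest rate (to consumer confidence via interest rate → broadband penetration → consumer confidence; to inflation rate via interest rate → median rent → inflation rate); retail vacancy rate (to consumer confidence via retail vacancy rate → public transit ridership → crime rate → consumer confidence; to inflation rate via retail vacancy rate → median rent → inflation rate).
Every other variable lacks a causal path to at least one of consumer confidence and inflation rate.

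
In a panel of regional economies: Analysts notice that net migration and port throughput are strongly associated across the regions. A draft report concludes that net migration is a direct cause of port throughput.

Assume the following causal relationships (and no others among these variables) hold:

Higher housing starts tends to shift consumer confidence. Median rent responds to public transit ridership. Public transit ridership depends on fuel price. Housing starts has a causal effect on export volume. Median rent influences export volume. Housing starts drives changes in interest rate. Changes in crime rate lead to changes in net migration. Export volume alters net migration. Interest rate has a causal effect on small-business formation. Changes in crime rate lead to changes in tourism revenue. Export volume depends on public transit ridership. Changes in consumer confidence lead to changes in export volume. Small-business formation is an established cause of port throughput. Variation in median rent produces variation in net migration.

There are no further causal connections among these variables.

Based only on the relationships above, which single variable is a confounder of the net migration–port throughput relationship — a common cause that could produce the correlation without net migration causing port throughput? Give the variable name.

Housing starts has a causal path to net migration (housing starts → export volume → net migration) and a separate causal path to port throughput (housing starts → interest rate → small-business formation → port throughput), so it is a common cause of both.
No stated relationship gives net migration a causal route to port throughput, so the correlation is explained by the shared upstream cause rather than a direct effect.

housing starts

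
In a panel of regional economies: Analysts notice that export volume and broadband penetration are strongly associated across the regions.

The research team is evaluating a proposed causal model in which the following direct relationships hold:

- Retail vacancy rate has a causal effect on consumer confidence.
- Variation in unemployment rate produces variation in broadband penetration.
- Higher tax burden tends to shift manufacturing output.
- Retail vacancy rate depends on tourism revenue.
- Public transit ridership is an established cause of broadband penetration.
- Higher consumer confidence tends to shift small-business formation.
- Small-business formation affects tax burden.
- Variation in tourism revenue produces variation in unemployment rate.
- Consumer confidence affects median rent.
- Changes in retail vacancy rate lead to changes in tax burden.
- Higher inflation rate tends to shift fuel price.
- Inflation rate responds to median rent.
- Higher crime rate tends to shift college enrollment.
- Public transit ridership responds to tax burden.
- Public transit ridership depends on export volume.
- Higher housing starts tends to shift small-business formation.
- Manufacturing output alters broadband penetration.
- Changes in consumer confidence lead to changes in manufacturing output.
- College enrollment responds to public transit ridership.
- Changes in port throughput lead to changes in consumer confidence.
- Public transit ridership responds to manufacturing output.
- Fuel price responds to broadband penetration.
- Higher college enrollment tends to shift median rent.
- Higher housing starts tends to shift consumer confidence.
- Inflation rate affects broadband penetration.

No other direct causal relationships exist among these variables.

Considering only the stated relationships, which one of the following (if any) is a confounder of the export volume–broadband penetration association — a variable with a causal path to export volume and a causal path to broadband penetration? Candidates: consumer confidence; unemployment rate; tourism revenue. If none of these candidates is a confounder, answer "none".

none

None of the listed candidates has causal paths to both export volume and broadband penetration in the stated relationships, so none is a common cause.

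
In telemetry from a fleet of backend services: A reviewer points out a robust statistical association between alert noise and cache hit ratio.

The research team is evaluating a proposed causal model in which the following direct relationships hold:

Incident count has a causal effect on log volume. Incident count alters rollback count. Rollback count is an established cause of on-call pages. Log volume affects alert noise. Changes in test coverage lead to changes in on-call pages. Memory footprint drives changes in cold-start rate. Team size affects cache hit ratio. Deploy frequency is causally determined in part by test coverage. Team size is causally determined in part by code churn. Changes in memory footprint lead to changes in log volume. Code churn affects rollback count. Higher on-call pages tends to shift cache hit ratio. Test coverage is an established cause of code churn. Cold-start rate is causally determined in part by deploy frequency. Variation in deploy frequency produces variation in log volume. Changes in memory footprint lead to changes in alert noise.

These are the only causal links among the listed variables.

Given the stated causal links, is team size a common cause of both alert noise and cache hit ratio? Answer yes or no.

Team size has no stated causal path to alert noise. A confounder must cause both variables, so team size does not qualify.

no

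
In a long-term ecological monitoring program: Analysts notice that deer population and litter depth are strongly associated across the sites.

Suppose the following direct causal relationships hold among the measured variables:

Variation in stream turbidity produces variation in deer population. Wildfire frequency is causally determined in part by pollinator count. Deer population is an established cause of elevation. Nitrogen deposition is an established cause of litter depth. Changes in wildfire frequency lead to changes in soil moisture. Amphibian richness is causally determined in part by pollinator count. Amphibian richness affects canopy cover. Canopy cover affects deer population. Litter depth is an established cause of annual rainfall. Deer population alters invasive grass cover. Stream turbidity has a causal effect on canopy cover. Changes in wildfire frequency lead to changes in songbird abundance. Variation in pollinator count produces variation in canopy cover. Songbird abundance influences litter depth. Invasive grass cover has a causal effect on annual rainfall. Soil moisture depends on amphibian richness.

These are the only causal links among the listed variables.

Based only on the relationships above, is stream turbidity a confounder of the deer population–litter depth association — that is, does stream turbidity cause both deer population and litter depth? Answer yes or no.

no

Stream turbidity has no stated causal path to litter depth. A confounder must cause both variables, so stream turbidity does not qualify.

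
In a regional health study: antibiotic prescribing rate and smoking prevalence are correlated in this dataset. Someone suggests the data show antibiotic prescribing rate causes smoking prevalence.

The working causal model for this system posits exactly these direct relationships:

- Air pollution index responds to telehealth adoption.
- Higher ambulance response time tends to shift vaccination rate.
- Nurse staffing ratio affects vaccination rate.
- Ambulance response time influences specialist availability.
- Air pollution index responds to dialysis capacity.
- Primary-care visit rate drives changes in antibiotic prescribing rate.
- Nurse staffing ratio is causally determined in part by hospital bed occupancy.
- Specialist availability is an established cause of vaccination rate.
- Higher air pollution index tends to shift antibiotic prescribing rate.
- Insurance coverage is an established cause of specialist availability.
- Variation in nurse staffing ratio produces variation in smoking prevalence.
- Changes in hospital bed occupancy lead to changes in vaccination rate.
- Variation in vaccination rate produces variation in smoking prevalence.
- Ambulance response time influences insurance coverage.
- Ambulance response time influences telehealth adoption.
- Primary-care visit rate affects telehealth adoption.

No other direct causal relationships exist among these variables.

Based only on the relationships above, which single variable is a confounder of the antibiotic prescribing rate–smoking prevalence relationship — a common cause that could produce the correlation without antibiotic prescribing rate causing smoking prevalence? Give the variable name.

ambulance response time

Ambulance response time has a causal path to antibiotic prescribing rate (ambulance response time → telehealth adoption → air pollution index → antibiotic prescribing rate) and a separate causal path to smoking prevalence (ambulance response time → vaccination rate → smoking prevalence), so it is a common cause of both.
No stated relationship gives antibiotic prescribing rate a causal route to smoking prevalence, so the correlation is explained by the shared upstream cause rather than a direct effect.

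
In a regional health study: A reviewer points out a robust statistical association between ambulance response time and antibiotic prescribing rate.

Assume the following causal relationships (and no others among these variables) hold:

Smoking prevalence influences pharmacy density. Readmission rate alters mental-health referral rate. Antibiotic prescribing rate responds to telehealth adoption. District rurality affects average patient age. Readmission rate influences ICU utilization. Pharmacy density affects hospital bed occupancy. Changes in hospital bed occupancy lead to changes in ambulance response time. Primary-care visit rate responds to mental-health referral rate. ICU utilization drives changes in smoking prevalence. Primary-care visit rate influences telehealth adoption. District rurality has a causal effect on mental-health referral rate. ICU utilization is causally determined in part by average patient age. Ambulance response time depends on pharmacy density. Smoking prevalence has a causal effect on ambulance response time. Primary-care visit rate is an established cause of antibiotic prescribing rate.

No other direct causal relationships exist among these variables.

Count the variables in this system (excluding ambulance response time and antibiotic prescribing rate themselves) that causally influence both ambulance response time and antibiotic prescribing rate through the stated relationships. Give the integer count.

The common causes are: district rurality (to ambulance response time via district rurality → average patient age → ICU utilization → smoking prevalence → ambulance response time; to antibiotic prescribing rate via district rurality → mental-health referral rate → primary-care visit rate → antibiotic prescribing rate); readmission rate (to ambulance response time via readmission rate → ICU utilization → smoking prevalence → ambulance response time; to antibiotic prescribing rate via readmission rate → mental-health referral rate → primary-care visit rate → antibiotic prescribing rate).
Every other variable lacks a causal path to at least one of ambulance response time and antibiotic prescribing rate.

2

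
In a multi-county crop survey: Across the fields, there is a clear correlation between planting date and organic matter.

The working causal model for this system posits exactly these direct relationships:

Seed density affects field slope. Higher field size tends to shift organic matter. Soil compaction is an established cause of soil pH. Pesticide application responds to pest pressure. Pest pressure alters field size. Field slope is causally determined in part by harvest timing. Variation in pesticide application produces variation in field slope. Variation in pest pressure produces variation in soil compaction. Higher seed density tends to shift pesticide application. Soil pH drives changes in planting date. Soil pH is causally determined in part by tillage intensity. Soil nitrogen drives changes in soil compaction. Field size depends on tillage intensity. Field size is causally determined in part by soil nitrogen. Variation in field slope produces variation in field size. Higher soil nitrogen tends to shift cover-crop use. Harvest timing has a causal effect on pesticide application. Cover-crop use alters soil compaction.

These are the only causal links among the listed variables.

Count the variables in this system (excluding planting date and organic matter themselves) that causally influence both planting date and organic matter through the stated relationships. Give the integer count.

3

The common causes are: pest pressure (to planting date via pest pressure → soil compaction → soil pH → planting date; to organic matter via pest pressure → field size → organic matter); soil nitrogen (to planting date via soil nitrogen → soil compaction → soil pH → planting date; to organic matter via soil nitrogen → field size → organic matter); tillage intensity (to planting date via tillage intensity → soil pH → planting date; to organic matter via tillage intensity → field size → organic matter).
Every other variable lacks a causal path to at least one of planting date and organic matter.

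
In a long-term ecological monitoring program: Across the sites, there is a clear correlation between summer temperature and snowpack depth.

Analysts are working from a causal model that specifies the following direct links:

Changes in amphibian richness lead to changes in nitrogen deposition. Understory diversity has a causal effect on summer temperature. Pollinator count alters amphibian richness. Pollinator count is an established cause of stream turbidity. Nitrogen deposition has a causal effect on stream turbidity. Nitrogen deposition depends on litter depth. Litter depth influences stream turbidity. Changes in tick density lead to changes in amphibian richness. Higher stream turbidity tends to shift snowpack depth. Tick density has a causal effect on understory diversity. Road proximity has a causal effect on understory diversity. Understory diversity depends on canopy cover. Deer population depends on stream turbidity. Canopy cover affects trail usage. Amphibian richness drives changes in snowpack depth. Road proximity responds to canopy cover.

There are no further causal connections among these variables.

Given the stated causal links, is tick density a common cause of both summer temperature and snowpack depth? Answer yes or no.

yes

Tick density has a causal path to summer temperature (tick density → understory diversity → summer temperature) and to snowpack depth (tick density → amphibian richness → snowpack depth), so it is a common cause of both — a confounder.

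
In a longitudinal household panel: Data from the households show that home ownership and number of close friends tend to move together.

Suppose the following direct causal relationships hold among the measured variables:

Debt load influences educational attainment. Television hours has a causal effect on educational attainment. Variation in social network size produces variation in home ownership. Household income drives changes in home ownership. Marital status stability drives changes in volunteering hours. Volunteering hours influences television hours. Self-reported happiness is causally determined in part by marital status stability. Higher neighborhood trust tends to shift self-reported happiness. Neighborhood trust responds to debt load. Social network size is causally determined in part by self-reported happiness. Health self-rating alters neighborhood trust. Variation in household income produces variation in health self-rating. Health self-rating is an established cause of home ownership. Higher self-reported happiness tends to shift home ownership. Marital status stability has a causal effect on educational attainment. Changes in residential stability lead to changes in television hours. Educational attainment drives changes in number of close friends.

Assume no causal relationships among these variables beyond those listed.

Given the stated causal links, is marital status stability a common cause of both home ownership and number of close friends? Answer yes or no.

Marital status stability has a causal path to home ownership (marital status stability → self-reported happiness → home ownership) and to number of close friends (marital status stability → educational attainment → number of close friends), so it is a common cause of both — a confounder.

yes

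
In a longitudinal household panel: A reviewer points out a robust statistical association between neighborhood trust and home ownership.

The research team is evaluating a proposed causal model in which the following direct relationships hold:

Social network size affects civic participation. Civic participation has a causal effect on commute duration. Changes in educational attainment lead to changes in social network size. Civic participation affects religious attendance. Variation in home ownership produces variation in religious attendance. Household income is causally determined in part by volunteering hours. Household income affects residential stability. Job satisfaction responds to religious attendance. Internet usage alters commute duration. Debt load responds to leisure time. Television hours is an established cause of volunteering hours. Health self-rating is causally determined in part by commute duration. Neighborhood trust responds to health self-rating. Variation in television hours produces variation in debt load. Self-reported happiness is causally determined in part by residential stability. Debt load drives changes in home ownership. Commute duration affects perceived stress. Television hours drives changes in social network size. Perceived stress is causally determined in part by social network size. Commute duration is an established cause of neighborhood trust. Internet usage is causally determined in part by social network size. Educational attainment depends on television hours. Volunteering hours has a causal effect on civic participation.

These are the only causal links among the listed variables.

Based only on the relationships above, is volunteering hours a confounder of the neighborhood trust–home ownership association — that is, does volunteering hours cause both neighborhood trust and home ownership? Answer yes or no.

no

Volunteering hours has no stated causal path to home ownership. A confounder must cause both variables, so volunteering hours does not qualify.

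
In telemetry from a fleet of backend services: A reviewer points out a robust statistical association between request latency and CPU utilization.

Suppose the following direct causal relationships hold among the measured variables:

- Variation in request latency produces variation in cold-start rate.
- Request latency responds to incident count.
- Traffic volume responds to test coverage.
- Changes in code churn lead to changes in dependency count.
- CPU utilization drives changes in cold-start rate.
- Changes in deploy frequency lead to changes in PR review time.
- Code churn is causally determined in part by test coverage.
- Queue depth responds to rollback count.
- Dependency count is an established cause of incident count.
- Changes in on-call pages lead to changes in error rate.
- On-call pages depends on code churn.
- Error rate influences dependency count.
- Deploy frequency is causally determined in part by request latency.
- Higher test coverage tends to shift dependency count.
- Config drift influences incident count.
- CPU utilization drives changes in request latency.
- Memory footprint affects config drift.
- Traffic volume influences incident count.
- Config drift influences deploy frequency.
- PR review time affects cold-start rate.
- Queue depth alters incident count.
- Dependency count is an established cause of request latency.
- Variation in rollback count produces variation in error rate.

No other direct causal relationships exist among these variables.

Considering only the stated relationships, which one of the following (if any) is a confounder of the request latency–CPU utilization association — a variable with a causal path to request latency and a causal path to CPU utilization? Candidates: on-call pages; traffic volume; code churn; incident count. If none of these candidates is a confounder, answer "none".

None of the listed candidates has causal paths to both request latency and CPU utilization in the stated relationships, so none is a common cause.

none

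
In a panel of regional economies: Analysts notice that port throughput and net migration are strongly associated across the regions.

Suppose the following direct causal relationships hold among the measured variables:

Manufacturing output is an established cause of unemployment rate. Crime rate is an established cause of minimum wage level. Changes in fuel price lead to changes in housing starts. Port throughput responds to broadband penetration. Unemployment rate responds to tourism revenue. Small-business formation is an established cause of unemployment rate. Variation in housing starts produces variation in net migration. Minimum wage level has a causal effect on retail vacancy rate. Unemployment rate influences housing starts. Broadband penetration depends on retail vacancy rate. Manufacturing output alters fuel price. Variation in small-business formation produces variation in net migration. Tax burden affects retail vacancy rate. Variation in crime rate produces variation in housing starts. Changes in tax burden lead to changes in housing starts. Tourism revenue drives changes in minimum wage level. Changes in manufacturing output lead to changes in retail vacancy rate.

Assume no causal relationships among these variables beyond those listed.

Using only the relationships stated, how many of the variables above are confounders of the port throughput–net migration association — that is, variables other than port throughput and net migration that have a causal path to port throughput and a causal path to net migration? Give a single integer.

The common causes are: crime rate (to port throughput via crime rate → minimum wage level → retail vacancy rate → broadband penetration → port throughput; to net migration via crime rate → housing starts → net migration); manufacturing output (to port throughput via manufacturing output → retail vacancy rate → broadband penetration → port throughput; to net migration via manufacturing output → fuel price → housing starts → net migration); tax burden (to port throughput via tax burden → retail vacancy rate → broadband penetration → port throughput; to net migration via tax burden → housing starts → net migration); tourism revenue (to port throughput via tourism revenue → minimum wage level → retail vacancy rate → broadband penetration → port throughput; to net migration via tourism revenue → unemployment rate → housing starts → net migration).
Every other variable lacks a causal path to at least one of port throughput and net migration.

4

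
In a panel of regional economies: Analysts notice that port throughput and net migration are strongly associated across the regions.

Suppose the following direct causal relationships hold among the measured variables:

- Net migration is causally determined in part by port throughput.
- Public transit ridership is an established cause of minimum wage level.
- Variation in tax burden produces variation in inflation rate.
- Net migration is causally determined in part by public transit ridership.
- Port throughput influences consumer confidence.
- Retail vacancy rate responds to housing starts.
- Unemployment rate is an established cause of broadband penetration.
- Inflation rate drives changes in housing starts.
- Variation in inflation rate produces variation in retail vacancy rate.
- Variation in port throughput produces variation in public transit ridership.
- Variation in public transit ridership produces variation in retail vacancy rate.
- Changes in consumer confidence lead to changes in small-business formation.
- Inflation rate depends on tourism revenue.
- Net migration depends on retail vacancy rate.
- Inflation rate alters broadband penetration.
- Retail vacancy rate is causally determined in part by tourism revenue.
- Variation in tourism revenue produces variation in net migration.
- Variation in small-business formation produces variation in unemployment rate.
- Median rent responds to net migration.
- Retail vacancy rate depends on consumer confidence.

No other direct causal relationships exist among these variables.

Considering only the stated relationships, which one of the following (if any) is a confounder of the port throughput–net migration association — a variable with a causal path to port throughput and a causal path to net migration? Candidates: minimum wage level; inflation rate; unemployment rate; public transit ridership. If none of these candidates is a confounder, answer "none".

none

None of the listed candidates has causal paths to both port throughput and net migration in the stated relationships, so none is a common cause.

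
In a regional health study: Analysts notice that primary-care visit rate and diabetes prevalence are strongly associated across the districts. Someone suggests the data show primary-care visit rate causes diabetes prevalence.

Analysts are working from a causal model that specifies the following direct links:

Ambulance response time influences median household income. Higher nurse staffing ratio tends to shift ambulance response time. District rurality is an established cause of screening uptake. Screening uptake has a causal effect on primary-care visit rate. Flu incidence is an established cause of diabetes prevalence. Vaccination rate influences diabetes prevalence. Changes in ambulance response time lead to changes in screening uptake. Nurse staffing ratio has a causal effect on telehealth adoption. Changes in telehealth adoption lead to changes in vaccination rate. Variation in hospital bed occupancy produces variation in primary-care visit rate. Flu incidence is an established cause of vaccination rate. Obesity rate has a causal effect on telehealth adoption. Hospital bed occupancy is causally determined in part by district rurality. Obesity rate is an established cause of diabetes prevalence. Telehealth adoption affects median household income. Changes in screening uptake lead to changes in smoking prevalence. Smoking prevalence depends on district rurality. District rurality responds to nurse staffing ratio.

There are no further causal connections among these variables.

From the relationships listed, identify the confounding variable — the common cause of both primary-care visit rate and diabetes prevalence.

nurse staffing ratio

Nurse staffing ratio has a causal path to primary-care visit rate (nurse staffing ratio → district rurality → hospital bed occupancy → primary-care visit rate) and a separate causal path to diabetes prevalence (nurse staffing ratio → telehealth adoption → vaccination rate → diabetes prevalence), so it is a common cause of both.
No stated relationship gives primary-care visit rate a causal route to diabetes prevalence, so the correlation is explained by the shared upstream cause rather than a direct effect.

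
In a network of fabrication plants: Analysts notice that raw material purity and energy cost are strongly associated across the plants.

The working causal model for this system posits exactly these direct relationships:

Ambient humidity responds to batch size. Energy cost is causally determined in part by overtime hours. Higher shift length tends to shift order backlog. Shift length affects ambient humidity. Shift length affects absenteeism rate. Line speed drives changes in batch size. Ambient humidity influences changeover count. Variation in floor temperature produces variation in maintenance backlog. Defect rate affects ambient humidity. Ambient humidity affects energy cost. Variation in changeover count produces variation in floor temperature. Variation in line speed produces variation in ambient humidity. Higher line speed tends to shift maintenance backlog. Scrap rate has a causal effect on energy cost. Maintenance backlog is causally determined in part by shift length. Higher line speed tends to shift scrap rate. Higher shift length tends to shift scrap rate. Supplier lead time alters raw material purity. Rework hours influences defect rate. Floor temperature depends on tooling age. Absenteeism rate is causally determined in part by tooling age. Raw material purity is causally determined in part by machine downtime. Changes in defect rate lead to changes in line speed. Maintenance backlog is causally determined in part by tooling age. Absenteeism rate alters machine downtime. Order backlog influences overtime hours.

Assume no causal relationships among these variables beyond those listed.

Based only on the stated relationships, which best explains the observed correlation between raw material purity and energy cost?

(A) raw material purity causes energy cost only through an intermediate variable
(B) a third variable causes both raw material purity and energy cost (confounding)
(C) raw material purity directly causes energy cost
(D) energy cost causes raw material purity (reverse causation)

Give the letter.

B

Shift length causes raw material purity (shift length → absenteeism rate → machine downtime → raw material purity) and energy cost (shift length → scrap rate → energy cost) — a common cause creating the correlation.
There is no stated path from raw material purity to energy cost or from energy cost to raw material purity, so neither direct nor reverse causation applies.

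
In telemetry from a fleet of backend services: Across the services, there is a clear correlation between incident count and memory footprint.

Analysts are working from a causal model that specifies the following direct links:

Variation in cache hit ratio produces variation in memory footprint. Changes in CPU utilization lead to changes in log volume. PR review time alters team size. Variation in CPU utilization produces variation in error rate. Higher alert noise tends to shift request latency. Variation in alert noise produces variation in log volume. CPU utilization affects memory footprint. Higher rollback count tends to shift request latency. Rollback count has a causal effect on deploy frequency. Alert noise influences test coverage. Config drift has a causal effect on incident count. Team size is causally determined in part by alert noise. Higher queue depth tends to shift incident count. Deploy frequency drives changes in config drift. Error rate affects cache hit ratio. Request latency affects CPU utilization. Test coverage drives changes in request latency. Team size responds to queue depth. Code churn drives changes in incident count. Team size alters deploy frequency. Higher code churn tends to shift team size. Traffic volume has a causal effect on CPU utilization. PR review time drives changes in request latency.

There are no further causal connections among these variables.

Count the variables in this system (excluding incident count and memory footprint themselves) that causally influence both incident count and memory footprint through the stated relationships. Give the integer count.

3

The common causes are: PR review time (to incident count via PR review time → team size → deploy frequency → config drift → incident count; to memory footprint via PR review time → request latency → CPU utilization → memory footprint); alert noise (to incident count via alert noise → team size → deploy frequency → config drift → incident count; to memory footprint via alert noise → request latency → CPU utilization → memory footprint); rollback count (to incident count via rollback count → deploy frequency → config drift → incident count; to memory footprint via rollback count → request latency → CPU utilization → memory footprint).
Every other variable lacks a causal path to at least one of incident count and memory footprint.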